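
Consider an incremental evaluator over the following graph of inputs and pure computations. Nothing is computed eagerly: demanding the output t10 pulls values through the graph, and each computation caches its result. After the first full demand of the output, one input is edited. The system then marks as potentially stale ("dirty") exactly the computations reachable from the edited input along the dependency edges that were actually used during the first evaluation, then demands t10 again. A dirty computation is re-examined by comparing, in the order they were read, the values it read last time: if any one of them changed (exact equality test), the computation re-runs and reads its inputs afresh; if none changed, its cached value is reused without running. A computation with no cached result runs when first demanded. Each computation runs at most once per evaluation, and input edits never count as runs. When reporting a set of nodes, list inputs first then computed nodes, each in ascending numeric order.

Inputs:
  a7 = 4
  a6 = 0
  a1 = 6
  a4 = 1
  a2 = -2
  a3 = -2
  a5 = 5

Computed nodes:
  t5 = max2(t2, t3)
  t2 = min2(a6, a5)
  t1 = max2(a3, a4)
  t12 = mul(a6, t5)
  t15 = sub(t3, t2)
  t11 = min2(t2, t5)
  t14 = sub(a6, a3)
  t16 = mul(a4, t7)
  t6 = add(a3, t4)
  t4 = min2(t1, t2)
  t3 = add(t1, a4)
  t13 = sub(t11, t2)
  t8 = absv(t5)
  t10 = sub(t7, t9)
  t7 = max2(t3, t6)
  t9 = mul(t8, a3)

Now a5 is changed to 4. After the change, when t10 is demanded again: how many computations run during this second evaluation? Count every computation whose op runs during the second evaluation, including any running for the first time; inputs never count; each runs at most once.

Run set: t2 (1 run).
The important point: t2 recomputes to an identical value, and the output ends up unchanged.

Initial pass — values computed on the first demand:
  t1 = max2(-2, 1) = 1
  t2 = min2(0, 5) = 0
  t3 = add(1, 1) = 2
  t4 = min2(1, 0) = 0
  t5 = max2(0, 2) = 2
  t6 = add(-2, 0) = -2
  t7 = max2(2, -2) = 2
  t8 = absv(2) = 2
  t9 = mul(2, -2) = -4
  t10 = sub(2, -4) = 6

Second demand — change propagation:
  t2: re-runs because a5 5->4; new result 0 (unchanged).
  t4: re-examined; everything it read last time is the same (t1 unchanged, t2 unchanged) — cache 0 kept, no run.
  t5: re-examined; everything it read last time is the same (t2 unchanged, t3 unchanged) — cache 2 kept, no run.
  t6: re-examined; everything it read last time is the same (a3 unchanged, t4 unchanged) — cache -2 kept, no run.
  t7: re-examined; everything it read last time is the same (t3 unchanged, t6 unchanged) — cache 2 kept, no run.
  t8: re-examined; everything it read last time is the same (t5 unchanged) — cache 2 kept, no run.
  t9: re-examined; everything it read last time is the same (t8 unchanged, a3 unchanged) — cache -4 kept, no run.
  t10: re-examined; everything it read last time is the same (t7 unchanged, t9 unchanged) — cache 6 kept, no run.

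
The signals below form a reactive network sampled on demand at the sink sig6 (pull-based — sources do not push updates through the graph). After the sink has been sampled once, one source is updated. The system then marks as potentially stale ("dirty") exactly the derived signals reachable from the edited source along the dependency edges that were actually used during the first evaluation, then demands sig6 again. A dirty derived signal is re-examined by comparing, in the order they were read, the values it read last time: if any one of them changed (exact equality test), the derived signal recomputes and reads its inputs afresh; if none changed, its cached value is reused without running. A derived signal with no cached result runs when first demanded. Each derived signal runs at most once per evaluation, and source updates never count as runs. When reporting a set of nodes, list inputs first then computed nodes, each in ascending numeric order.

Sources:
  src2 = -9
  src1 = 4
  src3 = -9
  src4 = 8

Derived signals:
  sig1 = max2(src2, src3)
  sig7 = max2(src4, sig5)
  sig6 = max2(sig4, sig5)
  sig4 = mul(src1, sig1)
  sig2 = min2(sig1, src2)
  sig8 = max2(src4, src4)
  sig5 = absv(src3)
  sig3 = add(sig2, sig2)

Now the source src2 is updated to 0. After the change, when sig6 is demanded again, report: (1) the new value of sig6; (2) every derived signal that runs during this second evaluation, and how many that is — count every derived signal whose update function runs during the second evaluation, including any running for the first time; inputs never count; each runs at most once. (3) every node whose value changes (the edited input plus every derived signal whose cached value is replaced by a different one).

Initial pass — values computed on the first demand:
  sig1 = max2(-9, -9) = -9
  sig4 = mul(4, -9) = -36
  sig5 = absv(-9) = 9
  sig6 = max2(-36, 9) = 9

Second demand — change propagation:
  sig1: re-runs because src2 -9->0; new result 0.
  sig4: re-runs because sig1 -9->0; new result 0.
  sig6: re-runs because sig4 -36->0; new result 9 (unchanged).

sig6 now evaluates to 9.
Run set: sig1, sig4, sig6 (3 run).
Changed values: src2, sig1, sig4.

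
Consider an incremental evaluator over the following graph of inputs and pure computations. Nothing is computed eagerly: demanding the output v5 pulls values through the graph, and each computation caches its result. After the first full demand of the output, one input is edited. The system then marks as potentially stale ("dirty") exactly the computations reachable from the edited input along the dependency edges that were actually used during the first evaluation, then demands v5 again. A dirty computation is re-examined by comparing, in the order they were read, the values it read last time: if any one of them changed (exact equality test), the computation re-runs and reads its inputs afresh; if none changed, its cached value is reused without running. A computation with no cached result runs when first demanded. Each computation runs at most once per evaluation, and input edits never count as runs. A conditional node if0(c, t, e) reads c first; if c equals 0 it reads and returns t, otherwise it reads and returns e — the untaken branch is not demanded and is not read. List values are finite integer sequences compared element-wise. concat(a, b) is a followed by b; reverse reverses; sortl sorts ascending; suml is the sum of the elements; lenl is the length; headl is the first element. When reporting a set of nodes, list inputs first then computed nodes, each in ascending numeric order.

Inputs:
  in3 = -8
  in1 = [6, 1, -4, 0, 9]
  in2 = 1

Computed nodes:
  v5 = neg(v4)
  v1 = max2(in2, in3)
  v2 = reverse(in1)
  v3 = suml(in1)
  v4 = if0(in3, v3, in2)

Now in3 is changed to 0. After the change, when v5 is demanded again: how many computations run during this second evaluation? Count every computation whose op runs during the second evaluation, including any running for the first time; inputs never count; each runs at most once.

Initial pass — values computed on the first demand:
  v4 = if0(in3=-8 -> else branch in2) = 1
  v5 = neg(1) = -1

Second demand — change propagation:
  v3: newly demanded (no cache) — executes and yields 12.
  v4: re-runs because in3 -8->0; new result 12.
  v5: re-runs because v4 1->12; new result -12.

The important point: the flipped condition pulls in fresh nodes; v3 runs for the first time.

Run set: v3, v4, v5 (3 run).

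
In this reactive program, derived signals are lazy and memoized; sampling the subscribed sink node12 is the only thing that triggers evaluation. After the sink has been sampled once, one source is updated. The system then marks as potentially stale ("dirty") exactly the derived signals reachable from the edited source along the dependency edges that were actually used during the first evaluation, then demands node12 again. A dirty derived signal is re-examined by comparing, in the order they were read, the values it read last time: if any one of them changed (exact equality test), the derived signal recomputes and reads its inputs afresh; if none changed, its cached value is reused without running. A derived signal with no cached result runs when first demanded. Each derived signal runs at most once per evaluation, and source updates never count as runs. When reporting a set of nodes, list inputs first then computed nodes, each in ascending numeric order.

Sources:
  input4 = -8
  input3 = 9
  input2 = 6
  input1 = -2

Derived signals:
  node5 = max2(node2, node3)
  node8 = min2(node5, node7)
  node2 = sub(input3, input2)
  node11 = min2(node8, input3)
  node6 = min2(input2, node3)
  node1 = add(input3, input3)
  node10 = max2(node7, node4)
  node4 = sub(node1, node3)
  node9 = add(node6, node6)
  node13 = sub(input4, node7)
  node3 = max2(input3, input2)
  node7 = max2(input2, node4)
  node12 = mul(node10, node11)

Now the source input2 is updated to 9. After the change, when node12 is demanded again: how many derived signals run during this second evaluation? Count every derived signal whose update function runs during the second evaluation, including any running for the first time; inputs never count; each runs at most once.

First demand of the output computes:
  node1 = add(9, 9) = 18
  node2 = sub(9, 6) = 3
  node3 = max2(9, 6) = 9
  node4 = sub(18, 9) = 9
  node5 = max2(3, 9) = 9
  node7 = max2(6, 9) = 9
  node8 = min2(9, 9) = 9
  node10 = max2(9, 9) = 9
  node11 = min2(9, 9) = 9
  node12 = mul(9, 9) = 81

After the edit, cleaning proceeds:
  node2: a read changed (input2 6->9) — executes, giving 0.
  node3: a read changed (input2 6->9) — executes, giving 9 — identical to its old value.
  node4: dirty, but its reads are unchanged (node1 unchanged, node3 unchanged); cached 9 stands.
  node5: a read changed (node2 3->0) — executes, giving 9 — identical to its old value.
  node7: a read changed (input2 6->9) — executes, giving 9 — identical to its old value.
  node8: dirty, but its reads are unchanged (node5 unchanged, node7 unchanged); cached 9 stands.
  node10: dirty, but its reads are unchanged (node7 unchanged, node4 unchanged); cached 9 stands.
  node11: dirty, but its reads are unchanged (node8 unchanged, input3 unchanged); cached 9 stands.
  node12: dirty, but its reads are unchanged (node10 unchanged, node11 unchanged); cached 81 stands.

Note where the cutoff bites: node4 is checked, finds nothing changed, and keeps its cache.

4 derived signals run: node2, node3, node5, node7.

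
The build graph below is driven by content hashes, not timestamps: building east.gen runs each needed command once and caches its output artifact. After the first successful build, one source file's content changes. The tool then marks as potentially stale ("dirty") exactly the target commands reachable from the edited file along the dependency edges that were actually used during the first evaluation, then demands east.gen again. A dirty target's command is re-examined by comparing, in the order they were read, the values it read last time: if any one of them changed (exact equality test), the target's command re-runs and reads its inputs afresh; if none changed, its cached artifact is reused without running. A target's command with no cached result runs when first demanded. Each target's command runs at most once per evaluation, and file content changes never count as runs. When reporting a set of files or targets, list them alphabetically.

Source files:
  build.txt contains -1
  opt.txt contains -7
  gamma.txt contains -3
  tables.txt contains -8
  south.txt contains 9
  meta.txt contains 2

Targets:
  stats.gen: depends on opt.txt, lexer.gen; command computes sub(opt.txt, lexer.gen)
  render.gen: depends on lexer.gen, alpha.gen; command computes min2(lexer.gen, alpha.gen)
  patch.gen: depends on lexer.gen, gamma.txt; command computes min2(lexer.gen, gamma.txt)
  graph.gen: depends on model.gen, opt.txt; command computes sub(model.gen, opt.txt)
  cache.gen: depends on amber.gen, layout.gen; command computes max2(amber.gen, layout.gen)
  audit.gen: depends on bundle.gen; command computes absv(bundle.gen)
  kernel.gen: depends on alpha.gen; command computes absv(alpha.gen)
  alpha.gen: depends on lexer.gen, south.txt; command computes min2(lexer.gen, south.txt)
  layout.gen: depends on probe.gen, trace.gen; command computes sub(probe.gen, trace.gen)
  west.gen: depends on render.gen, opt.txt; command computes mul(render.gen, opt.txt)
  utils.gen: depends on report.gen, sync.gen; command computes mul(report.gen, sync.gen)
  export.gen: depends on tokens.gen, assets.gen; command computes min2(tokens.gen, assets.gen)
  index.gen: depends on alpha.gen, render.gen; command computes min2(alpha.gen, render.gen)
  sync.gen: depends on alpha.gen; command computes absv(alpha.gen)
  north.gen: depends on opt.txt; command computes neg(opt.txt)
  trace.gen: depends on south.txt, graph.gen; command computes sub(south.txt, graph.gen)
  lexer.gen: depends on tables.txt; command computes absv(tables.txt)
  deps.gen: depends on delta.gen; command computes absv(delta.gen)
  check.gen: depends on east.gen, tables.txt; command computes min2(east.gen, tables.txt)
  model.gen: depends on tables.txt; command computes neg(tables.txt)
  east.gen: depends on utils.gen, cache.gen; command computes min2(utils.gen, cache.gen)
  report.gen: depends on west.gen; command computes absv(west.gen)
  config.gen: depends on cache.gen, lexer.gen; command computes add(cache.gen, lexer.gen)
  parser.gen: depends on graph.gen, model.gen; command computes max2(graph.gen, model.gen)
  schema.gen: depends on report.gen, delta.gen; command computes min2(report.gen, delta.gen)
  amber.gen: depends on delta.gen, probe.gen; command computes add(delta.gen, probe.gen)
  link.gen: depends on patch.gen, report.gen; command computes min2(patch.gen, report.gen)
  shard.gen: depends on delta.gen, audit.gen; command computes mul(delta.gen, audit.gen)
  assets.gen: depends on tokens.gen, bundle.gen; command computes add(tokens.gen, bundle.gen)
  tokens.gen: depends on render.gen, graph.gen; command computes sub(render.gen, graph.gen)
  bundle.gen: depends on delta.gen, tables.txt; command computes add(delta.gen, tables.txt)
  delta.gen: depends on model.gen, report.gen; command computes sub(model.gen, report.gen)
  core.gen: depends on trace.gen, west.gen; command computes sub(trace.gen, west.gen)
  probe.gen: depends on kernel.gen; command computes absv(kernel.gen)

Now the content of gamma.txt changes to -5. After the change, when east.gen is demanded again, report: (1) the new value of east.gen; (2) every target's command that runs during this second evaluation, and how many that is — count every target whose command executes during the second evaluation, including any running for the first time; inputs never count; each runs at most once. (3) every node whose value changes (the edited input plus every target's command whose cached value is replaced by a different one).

east.gen now evaluates to 14.
Run set: none (0 run).
Changed values: gamma.txt.
The important point: nothing the output needs ever reads gamma.txt, so the edit is invisible to it.

Initial pass — values computed on the first demand:
  lexer.gen = absv(-8) = 8
  alpha.gen = min2(8, 9) = 8
  kernel.gen = absv(8) = 8
  model.gen = neg(-8) = 8
  graph.gen = sub(8, -7) = 15
  probe.gen = absv(8) = 8
  render.gen = min2(8, 8) = 8
  sync.gen = absv(8) = 8
  trace.gen = sub(9, 15) = -6
  layout.gen = sub(8, -6) = 14
  west.gen = mul(8, -7) = -56
  report.gen = absv(-56) = 56
  delta.gen = sub(8, 56) = -48
  amber.gen = add(-48, 8) = -40
  cache.gen = max2(-40, 14) = 14
  utils.gen = mul(56, 8) = 448
  east.gen = min2(448, 14) = 14

Second demand — change propagation:
  no demanded computation ever read gamma.txt, so the edit dirties nothing and nothing runs.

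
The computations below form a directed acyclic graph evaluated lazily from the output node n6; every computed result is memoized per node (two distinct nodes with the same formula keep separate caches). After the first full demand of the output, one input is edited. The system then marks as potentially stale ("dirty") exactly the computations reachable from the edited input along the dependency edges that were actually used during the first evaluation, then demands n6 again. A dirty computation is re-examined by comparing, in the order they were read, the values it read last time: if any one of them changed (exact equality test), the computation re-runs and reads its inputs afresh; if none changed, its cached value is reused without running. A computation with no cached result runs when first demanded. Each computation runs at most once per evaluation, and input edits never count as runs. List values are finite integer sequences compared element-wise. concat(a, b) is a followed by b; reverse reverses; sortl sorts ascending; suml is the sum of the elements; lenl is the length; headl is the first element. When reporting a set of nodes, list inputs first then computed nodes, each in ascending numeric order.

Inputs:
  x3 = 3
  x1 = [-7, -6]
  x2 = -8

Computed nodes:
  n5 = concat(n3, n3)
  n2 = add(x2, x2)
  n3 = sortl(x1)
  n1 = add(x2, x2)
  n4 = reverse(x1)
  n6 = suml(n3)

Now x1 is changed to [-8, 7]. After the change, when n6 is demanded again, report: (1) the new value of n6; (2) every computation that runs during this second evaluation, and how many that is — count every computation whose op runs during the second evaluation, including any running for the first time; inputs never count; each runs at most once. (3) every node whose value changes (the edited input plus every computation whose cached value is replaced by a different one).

Demanding n6 again yields -1.
2 computations run: n3, n6.
The nodes whose values change: x1, n3, n6.

First demand of the output computes:
  n3 = sortl([-7, -6]) = [-7, -6]
  n6 = suml([-7, -6]) = -13

After the edit, cleaning proceeds:
  n3: a read changed (x1 [-7, -6]->[-8, 7]) — executes, giving [-8, 7].
  n6: a read changed (n3 [-7, -6]->[-8, 7]) — executes, giving -1.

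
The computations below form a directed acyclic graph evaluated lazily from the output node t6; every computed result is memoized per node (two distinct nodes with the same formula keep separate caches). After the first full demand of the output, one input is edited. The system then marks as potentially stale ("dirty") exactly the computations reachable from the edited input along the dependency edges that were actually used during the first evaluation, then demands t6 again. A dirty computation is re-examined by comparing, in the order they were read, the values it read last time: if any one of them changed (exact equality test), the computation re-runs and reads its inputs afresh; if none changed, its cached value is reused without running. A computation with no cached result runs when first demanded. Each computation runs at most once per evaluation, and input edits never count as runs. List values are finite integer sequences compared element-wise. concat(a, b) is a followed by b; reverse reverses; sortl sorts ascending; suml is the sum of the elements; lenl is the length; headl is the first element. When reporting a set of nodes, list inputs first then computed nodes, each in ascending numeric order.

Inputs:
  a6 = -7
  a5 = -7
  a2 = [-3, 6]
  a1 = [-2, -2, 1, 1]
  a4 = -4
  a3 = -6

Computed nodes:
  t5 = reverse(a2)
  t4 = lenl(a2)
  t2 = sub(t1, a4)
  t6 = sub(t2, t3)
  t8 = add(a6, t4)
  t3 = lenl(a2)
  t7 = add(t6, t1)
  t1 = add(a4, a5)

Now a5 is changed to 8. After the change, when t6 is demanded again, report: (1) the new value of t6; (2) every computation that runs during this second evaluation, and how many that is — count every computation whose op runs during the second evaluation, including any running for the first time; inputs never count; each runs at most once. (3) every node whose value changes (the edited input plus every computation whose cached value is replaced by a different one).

Demanding t6 again yields 6.
3 computations run: t1, t2, t6.
The nodes whose values change: a5, t1, t2, t6.

First demand of the output computes:
  t1 = add(-4, -7) = -11
  t2 = sub(-11, -4) = -7
  t3 = lenl([-3, 6]) = 2
  t6 = sub(-7, 2) = -9

After the edit, cleaning proceeds:
  t1: a read changed (a5 -7->8) — executes, giving 4.
  t2: a read changed (t1 -11->4) — executes, giving 8.
  t6: a read changed (t2 -7->8) — executes, giving 6.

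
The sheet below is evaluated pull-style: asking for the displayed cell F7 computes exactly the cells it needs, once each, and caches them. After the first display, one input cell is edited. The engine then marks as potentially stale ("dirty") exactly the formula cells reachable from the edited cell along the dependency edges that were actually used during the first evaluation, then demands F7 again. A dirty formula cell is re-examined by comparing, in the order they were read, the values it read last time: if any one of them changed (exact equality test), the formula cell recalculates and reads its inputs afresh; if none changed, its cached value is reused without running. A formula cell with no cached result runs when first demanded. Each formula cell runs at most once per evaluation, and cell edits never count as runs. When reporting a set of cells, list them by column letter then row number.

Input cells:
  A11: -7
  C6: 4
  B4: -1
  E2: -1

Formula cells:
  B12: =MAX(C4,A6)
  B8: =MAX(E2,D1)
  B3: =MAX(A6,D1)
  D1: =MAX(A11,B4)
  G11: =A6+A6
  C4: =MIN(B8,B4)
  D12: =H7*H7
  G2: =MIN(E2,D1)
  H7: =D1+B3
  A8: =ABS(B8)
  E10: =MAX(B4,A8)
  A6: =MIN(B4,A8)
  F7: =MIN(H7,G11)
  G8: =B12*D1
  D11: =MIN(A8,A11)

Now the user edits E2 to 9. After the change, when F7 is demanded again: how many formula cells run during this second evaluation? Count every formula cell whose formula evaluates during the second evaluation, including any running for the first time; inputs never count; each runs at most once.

First demand of the output computes:
  D1 = MAX(-7, -1) = -1
  B8 = MAX(-1, -1) = -1
  A8 = ABS(-1) = 1
  A6 = MIN(-1, 1) = -1
  B3 = MAX(-1, -1) = -1
  G11 = -1 + -1 = -2
  H7 = -1 + -1 = -2
  F7 = MIN(-2, -2) = -2

After the edit, cleaning proceeds:
  B8: a read changed (E2 -1->9) — executes, giving 9.
  A8: a read changed (B8 -1->9) — executes, giving 9.
  A6: a read changed (A8 1->9) — executes, giving -1 — identical to its old value.
  B3: dirty, but its reads are unchanged (A6 unchanged, D1 unchanged); cached -1 stands.
  G11: dirty, but its reads are unchanged (A6 unchanged, A6 unchanged); cached -2 stands.
  H7: dirty, but its reads are unchanged (D1 unchanged, B3 unchanged); cached -2 stands.
  F7: dirty, but its reads are unchanged (H7 unchanged, G11 unchanged); cached -2 stands.

Note the absorption at A6: it re-runs yet its value is the same, leaving the output's value untouched.

3 formula cells run: A6, A8, B8.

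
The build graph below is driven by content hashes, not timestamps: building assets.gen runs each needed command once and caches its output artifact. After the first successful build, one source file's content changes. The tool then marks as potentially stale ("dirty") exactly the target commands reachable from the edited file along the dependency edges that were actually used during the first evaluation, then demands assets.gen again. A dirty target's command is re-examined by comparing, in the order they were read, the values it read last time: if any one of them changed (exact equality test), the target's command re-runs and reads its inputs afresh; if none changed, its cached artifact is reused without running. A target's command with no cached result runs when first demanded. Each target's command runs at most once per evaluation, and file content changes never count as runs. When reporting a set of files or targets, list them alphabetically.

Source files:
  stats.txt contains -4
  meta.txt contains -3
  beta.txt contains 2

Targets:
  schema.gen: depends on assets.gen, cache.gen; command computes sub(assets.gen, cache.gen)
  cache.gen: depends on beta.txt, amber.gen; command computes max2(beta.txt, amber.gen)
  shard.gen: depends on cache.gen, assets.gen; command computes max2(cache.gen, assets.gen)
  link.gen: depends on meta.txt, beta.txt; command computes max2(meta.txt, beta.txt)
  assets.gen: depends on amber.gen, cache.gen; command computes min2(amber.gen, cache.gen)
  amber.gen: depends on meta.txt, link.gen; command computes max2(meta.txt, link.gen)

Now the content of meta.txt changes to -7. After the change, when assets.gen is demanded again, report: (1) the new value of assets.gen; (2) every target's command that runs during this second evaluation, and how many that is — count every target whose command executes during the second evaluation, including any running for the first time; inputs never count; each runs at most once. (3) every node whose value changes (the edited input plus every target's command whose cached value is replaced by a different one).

assets.gen now evaluates to 2.
Run set: amber.gen, link.gen (2 run).
Changed values: meta.txt.
The important point: at cache.gen every value read last time is unchanged, so the dirty flag clears without a run.

Initial pass — values computed on the first demand:
  link.gen = max2(-3, 2) = 2
  amber.gen = max2(-3, 2) = 2
  cache.gen = max2(2, 2) = 2
  assets.gen = min2(2, 2) = 2

Second demand — change propagation:
  link.gen: re-runs because meta.txt -3->-7; new result 2 (unchanged).
  amber.gen: re-runs because meta.txt -3->-7; new result 2 (unchanged).
  cache.gen: re-examined; everything it read last time is the same (beta.txt unchanged, amber.gen unchanged) — cache 2 kept, no run.
  assets.gen: re-examined; everything it read last time is the same (amber.gen unchanged, cache.gen unchanged) — cache 2 kept, no run.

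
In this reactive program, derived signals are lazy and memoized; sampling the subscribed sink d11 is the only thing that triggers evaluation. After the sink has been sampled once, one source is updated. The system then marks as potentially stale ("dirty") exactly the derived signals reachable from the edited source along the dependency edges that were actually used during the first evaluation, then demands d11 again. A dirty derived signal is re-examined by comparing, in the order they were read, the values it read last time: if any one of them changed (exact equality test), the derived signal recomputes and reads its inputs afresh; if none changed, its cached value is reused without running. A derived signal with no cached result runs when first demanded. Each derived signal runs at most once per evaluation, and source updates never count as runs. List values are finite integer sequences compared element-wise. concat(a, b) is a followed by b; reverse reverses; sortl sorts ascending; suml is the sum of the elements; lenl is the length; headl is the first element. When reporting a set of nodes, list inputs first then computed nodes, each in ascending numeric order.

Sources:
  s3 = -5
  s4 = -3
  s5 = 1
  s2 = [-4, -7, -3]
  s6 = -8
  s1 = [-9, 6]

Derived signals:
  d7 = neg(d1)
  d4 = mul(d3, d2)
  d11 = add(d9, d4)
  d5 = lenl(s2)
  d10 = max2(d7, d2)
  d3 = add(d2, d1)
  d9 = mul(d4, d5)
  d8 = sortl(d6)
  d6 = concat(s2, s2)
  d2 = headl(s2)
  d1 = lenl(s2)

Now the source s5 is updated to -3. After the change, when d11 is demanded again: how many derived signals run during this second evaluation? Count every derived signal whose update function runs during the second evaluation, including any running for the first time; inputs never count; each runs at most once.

0 derived signals run: none.
Note the shortcut — nothing in the graph depends on s5 at all, so no recomputation happens.

First demand of the output computes:
  d1 = lenl([-4, -7, -3]) = 3
  d2 = headl([-4, -7, -3]) = -4
  d3 = add(-4, 3) = -1
  d4 = mul(-1, -4) = 4
  d5 = lenl([-4, -7, -3]) = 3
  d9 = mul(4, 3) = 12
  d11 = add(12, 4) = 16

After the edit, cleaning proceeds:
  no node depends on s5 at all; the second demand re-runs nothing.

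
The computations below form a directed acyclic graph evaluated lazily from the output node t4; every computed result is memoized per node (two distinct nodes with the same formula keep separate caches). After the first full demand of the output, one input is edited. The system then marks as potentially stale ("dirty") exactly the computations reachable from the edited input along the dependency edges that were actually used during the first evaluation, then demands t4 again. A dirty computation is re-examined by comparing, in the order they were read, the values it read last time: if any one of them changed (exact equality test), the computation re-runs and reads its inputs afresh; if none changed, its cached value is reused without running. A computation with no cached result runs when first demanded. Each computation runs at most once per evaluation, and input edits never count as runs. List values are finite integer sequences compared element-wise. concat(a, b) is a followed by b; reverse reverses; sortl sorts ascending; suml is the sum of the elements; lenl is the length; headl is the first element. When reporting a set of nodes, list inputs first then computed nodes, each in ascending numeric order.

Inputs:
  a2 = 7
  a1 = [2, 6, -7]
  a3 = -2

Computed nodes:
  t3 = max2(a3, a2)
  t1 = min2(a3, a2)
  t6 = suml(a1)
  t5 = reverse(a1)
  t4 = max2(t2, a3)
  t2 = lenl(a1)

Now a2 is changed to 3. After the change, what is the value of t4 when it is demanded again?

First demand of the output computes:
  t2 = lenl([2, 6, -7]) = 3
  t4 = max2(3, -2) = 3

After the edit, cleaning proceeds:
  a2 only reaches undemanded nodes; the second demand re-runs nothing.

Note the shortcut — a2 feeds only undemanded nodes, so no recomputation happens.

Demanding t4 again yields 3.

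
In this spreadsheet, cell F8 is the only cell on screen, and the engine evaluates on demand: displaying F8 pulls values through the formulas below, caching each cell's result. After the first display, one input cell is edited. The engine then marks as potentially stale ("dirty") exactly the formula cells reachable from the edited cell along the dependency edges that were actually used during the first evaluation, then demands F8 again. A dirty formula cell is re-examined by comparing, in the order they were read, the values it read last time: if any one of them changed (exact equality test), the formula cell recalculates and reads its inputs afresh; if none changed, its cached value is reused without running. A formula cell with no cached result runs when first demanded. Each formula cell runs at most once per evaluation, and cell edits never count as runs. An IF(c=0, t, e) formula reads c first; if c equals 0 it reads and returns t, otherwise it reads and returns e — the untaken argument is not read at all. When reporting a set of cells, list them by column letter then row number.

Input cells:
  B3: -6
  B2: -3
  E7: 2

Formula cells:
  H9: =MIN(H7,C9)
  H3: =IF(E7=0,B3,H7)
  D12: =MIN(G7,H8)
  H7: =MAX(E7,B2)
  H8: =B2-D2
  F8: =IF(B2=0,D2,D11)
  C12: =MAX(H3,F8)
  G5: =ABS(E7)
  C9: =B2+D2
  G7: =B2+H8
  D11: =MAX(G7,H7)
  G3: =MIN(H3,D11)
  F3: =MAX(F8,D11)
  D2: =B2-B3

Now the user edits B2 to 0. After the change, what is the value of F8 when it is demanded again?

F8 now evaluates to 6.
The important point: the flipped condition redirects demand; D11, G7, H7, H8 are left stale, never re-checked.

Initial pass — values computed on the first demand:
  D2 = -3 - -6 = 3
  H7 = MAX(2, -3) = 2
  H8 = -3 - 3 = -6
  G7 = -3 + -6 = -9
  D11 = MAX(-9, 2) = 2
  F8 = IF(B2=0: B2=-3 -> else branch D11) = 2

Second demand — change propagation:
  D2: re-runs because B2 -3->0; new result 6.
  H7: dirty yet unreached — the second evaluation never asks for it.
  H8: dirty yet unreached — the second evaluation never asks for it.
  G7: dirty yet unreached — the second evaluation never asks for it.
  D11: dirty yet unreached — the second evaluation never asks for it.
  F8: re-runs because B2 -3->0; new result 6.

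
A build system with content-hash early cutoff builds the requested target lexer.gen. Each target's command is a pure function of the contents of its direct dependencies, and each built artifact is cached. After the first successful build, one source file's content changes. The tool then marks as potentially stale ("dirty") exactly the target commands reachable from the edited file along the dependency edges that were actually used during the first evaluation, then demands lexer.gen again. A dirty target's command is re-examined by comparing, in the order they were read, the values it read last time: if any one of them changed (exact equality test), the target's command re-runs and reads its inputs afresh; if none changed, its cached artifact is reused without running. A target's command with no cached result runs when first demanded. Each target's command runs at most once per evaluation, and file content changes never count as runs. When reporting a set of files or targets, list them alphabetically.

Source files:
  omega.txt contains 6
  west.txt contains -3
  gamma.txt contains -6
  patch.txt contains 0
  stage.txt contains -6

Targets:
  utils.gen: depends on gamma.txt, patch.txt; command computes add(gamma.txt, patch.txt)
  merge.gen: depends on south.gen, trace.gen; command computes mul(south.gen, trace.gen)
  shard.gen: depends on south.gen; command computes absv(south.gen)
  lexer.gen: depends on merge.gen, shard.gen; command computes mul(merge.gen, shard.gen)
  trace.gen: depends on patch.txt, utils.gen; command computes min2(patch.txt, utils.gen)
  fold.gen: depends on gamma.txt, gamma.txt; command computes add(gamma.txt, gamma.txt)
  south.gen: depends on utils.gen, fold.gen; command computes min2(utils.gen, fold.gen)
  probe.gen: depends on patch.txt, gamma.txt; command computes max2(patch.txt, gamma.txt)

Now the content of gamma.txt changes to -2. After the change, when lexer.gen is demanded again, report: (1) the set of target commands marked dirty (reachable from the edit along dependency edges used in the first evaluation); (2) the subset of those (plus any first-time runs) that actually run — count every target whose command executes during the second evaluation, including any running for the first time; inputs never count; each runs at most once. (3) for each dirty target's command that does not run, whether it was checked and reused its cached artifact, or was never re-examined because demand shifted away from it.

First evaluation (everything demanded from the output):
  fold.gen = add(-6, -6) = -12
  utils.gen = add(-6, 0) = -6
  south.gen = min2(-6, -12) = -12
  shard.gen = absv(-12) = 12
  trace.gen = min2(0, -6) = -6
  merge.gen = mul(-12, -6) = 72
  lexer.gen = mul(72, 12) = 864

Propagation after the edit:
  fold.gen: runs — gamma.txt -6->-2; gamma.txt -6->-2; result -4.
  utils.gen: runs — gamma.txt -6->-2; result -2.
  south.gen: runs — utils.gen -6->-2; fold.gen -12->-4; result -4.
  shard.gen: runs — south.gen -12->-4; result 4.
  trace.gen: runs — utils.gen -6->-2; result -2.
  merge.gen: runs — south.gen -12->-4; trace.gen -6->-2; result 8.
  lexer.gen: runs — merge.gen 72->8; shard.gen 12->4; result 32.

Marked dirty: fold.gen, lexer.gen, merge.gen, shard.gen, south.gen, trace.gen, utils.gen.
Target commands that run: fold.gen, lexer.gen, merge.gen, shard.gen, south.gen, trace.gen, utils.gen — 7 in total.
Every dirty target's command ran.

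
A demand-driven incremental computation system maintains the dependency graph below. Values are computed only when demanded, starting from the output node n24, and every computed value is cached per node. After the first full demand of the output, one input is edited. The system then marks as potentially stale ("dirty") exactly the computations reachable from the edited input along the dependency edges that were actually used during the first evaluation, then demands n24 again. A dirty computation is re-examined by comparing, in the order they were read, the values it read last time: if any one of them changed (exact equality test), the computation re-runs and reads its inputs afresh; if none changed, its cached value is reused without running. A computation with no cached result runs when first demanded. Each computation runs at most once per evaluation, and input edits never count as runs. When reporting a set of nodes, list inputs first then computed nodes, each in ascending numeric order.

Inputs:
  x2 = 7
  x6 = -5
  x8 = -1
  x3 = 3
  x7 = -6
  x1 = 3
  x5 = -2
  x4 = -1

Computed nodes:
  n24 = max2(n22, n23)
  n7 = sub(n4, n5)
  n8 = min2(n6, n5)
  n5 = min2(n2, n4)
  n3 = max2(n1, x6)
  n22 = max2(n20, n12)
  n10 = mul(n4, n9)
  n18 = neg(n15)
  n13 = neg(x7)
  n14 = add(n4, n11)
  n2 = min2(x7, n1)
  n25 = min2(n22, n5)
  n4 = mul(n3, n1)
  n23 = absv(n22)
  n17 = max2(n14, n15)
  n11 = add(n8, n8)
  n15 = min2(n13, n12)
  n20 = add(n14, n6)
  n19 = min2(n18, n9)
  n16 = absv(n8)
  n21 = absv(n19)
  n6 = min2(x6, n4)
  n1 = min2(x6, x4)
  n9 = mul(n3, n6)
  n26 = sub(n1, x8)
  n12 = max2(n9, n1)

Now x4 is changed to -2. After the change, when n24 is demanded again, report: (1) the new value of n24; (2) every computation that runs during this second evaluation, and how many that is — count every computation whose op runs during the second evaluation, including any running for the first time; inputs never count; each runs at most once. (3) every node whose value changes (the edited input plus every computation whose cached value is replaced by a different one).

New value of n24: 25.
Computations that run: n1 — 1 in total.
Values that change: x4.
Key observation: the change is absorbed at n1 — it re-runs but produces the same value, and the output's value is unchanged.

First evaluation (everything demanded from the output):
  n1 = min2(-5, -1) = -5
  n2 = min2(-6, -5) = -6
  n3 = max2(-5, -5) = -5
  n4 = mul(-5, -5) = 25
  n5 = min2(-6, 25) = -6
  n6 = min2(-5, 25) = -5
  n8 = min2(-5, -6) = -6
  n9 = mul(-5, -5) = 25
  n11 = add(-6, -6) = -12
  n12 = max2(25, -5) = 25
  n14 = add(25, -12) = 13
  n20 = add(13, -5) = 8
  n22 = max2(8, 25) = 25
  n23 = absv(25) = 25
  n24 = max2(25, 25) = 25

Propagation after the edit:
  n1: runs — x4 -1->-2; result -5 (same value as before).
  n2: checked — values it read are unchanged (x7 unchanged, n1 unchanged); reused cached -6 without running.
  n3: checked — values it read are unchanged (n1 unchanged, x6 unchanged); reused cached -5 without running.
  n4: checked — values it read are unchanged (n3 unchanged, n1 unchanged); reused cached 25 without running.
  n5: checked — values it read are unchanged (n2 unchanged, n4 unchanged); reused cached -6 without running.
  n6: checked — values it read are unchanged (x6 unchanged, n4 unchanged); reused cached -5 without running.
  n8: checked — values it read are unchanged (n6 unchanged, n5 unchanged); reused cached -6 without running.
  n9: checked — values it read are unchanged (n3 unchanged, n6 unchanged); reused cached 25 without running.
  n11: checked — values it read are unchanged (n8 unchanged, n8 unchanged); reused cached -12 without running.
  n12: checked — values it read are unchanged (n9 unchanged, n1 unchanged); reused cached 25 without running.
  n14: checked — values it read are unchanged (n4 unchanged, n11 unchanged); reused cached 13 without running.
  n20: checked — values it read are unchanged (n14 unchanged, n6 unchanged); reused cached 8 without running.
  n22: checked — values it read are unchanged (n20 unchanged, n12 unchanged); reused cached 25 without running.
  n23: checked — values it read are unchanged (n22 unchanged); reused cached 25 without running.
  n24: checked — values it read are unchanged (n22 unchanged, n23 unchanged); reused cached 25 without running.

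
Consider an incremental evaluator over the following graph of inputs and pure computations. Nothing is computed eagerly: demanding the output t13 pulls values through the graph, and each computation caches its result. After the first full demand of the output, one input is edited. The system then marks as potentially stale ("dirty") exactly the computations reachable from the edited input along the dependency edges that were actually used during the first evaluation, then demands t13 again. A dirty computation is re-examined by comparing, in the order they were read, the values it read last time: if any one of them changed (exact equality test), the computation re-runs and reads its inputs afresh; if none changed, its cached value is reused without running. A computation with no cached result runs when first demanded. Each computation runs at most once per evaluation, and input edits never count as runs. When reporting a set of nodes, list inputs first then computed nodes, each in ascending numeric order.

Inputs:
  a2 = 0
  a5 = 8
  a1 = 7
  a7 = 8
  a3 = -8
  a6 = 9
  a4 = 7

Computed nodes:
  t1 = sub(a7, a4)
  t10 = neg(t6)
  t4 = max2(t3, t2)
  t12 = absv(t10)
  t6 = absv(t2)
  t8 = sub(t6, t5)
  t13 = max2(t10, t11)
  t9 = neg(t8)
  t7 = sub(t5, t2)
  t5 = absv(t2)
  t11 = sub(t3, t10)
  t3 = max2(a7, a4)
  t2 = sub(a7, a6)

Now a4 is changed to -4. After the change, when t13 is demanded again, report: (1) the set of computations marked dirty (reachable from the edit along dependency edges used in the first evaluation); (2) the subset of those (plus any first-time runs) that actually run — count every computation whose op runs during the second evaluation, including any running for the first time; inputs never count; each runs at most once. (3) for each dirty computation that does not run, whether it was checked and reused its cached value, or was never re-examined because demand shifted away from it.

Initial pass — values computed on the first demand:
  t2 = sub(8, 9) = -1
  t3 = max2(8, 7) = 8
  t6 = absv(-1) = 1
  t10 = neg(1) = -1
  t11 = sub(8, -1) = 9
  t13 = max2(-1, 9) = 9

Second demand — change propagation:
  t3: re-runs because a4 7->-4; new result 8 (unchanged).
  t11: re-examined; everything it read last time is the same (t3 unchanged, t10 unchanged) — cache 9 kept, no run.
  t13: re-examined; everything it read last time is the same (t10 unchanged, t11 unchanged) — cache 9 kept, no run.

The important point: t3 recomputes to an identical value, and the output ends up unchanged.

Dirty set: t3, t11, t13.
Run set: t3 (1 run).
Re-examined without running (cache reused): t11, t13.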